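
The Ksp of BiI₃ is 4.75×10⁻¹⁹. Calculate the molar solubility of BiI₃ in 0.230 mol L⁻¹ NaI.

BiI₃(s) ⇌ Bi³⁺(aq) + 3 I⁻(aq)
With I⁻ already at 0.230 mol L⁻¹ and s small, take [I⁻] ≈ 0.230 mol L⁻¹ and [Bi³⁺] = s.
Ksp = [Bi³⁺][I⁻]^3 = s(0.230)^3
s = 4.75×10⁻¹⁹ / (0.230)^3 = 3.90×10⁻¹⁷
s = 3.90×10⁻¹⁷ mol L⁻¹

3.90×10⁻¹⁷ M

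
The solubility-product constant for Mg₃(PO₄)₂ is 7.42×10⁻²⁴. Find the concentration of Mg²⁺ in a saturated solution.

Mg₃(PO₄)₂(s) ⇌ 3 Mg²⁺(aq) + 2 PO₄³⁻(aq)
Call the molar solubility s, so that [Mg²⁺] = 3s and [PO₄³⁻] = 2s.
Ksp = [Mg²⁺]^3[PO₄³⁻]^2 = (3s)^3 · (2s)^2 = 108s^5 = 7.42×10⁻²⁴
s = 9.28×10⁻⁶ mol L⁻¹
[Mg²⁺] = 3s = 2.78×10⁻⁵ mol L⁻¹

2.78×10⁻⁵ M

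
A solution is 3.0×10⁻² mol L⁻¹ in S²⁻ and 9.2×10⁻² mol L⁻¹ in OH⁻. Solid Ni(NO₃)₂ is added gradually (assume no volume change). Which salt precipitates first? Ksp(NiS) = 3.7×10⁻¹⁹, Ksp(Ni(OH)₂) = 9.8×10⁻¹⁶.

NiS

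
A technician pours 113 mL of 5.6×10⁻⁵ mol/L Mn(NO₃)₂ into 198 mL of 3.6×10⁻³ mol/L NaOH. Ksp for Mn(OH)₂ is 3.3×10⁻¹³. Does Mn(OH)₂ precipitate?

Yes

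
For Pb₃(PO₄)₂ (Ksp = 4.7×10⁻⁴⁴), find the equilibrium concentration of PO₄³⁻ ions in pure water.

1.7×10⁻⁹ M

Pb₃(PO₄)₂(s) ⇌ 3 Pb²⁺(aq) + 2 PO₄³⁻(aq)
For each mole of Pb₃(PO₄)₂ that dissolves per liter, [Pb²⁺] = 3s and [PO₄³⁻] = 2s; let s denote this solubility.
Ksp = [Pb²⁺]^3[PO₄³⁻]^2 = (3s)^3 · (2s)^2 = 108s^5 = 4.7×10⁻⁴⁴
s = 8.5×10⁻¹⁰ M
[PO₄³⁻] = 2s = 1.7×10⁻⁹ M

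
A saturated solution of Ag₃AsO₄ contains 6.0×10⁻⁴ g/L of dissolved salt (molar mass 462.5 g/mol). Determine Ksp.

s = (6.0×10⁻⁴ g L⁻¹)/(462.5 g mol⁻¹) = 1.297×10⁻⁶ M
Ag₃AsO₄(s) ⇌ 3 Ag⁺(aq) + AsO₄³⁻(aq)
For each mole of Ag₃AsO₄ that dissolves per liter, [Ag⁺] = 3s and [AsO₄³⁻] = s; let s denote this solubility.
Ksp = [Ag⁺]^3[AsO₄³⁻] = (3s)^3 · s = 27s^4
Ksp = 27 × (1.297×10⁻⁶)^4 = 7.6×10⁻²³

Ksp = 7.6×10⁻²³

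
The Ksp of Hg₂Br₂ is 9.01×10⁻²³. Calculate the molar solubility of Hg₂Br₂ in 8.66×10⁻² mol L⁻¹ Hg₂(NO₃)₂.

1.61×10⁻¹¹ M

Hg₂Br₂(s) ⇌ Hg₂²⁺(aq) + 2 Br⁻(aq)
Hg₂²⁺ is already present at 8.66×10⁻² mol L⁻¹. If s mol/L of Hg₂Br₂ dissolves, [Br⁻] = 2s while [Hg₂²⁺] ≈ 8.66×10⁻² mol L⁻¹.
Ksp = [Hg₂²⁺][Br⁻]^2 = (8.66×10⁻²)(2s)^2
(2s)^2 = 9.01×10⁻²³ / (8.66×10⁻²) = 1.04×10⁻²¹
s = 1.61×10⁻¹¹ mol L⁻¹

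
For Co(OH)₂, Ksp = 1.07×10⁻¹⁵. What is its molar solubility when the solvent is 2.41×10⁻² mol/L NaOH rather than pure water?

Co(OH)₂(s) ⇌ Co²⁺(aq) + 2 OH⁻(aq)
OH⁻ is already present at 2.41×10⁻² mol/L. If s mol/L of Co(OH)₂ dissolves, [Co²⁺] = s while [OH⁻] ≈ 2.41×10⁻² mol/L.
Ksp = [Co²⁺][OH⁻]^2 = s(2.41×10⁻²)^2
s = 1.07×10⁻¹⁵ / (2.41×10⁻²)^2 = 1.84×10⁻¹²
s = 1.84×10⁻¹² mol/L

1.84×10⁻¹² M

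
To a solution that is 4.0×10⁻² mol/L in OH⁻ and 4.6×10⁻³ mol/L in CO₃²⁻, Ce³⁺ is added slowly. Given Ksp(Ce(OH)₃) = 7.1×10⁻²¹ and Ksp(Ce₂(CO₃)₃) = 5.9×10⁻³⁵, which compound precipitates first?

A salt starts to precipitate once the ion product Q reaches its Ksp.
For Ce(OH)₃: [Ce³⁺] = (Ksp/[OH⁻]^3) = 1.1×10⁻¹⁶ mol/L
For Ce₂(CO₃)₃: [Ce³⁺] = (Ksp/[CO₃²⁻]^3)^(1/2) = 2.5×10⁻¹⁴ mol/L
The smaller threshold [Ce³⁺] is reached first, so Ce(OH)₃ precipitates first.

Ce(OH)₃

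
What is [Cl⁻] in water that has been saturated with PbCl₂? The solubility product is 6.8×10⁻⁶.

PbCl₂(s) ⇌ Pb²⁺(aq) + 2 Cl⁻(aq)
Let s be the molar solubility. Then [Pb²⁺] = s and [Cl⁻] = 2s.
Ksp = [Pb²⁺][Cl⁻]^2 = s · (2s)^2 = 4s^3 = 6.8×10⁻⁶
s = 1.2×10⁻² mol L⁻¹
[Cl⁻] = 2s = 2.4×10⁻² mol L⁻¹

2.4×10⁻² M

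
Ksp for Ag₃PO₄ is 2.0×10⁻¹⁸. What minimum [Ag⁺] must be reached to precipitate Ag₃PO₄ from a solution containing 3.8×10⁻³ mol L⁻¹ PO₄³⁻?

Each salt precipitates once Q = Ksp for that salt.
Ag₃PO₄(s) ⇌ 3 Ag⁺(aq) + PO₄³⁻(aq)
Ksp = [Ag⁺]^3[PO₄³⁻] = [Ag⁺]^3(3.8×10⁻³)
[Ag⁺]^3 = 2.0×10⁻¹⁸ / (3.8×10⁻³) = 5.3×10⁻¹⁶
[Ag⁺] = 8.1×10⁻⁶ mol L⁻¹

8.1×10⁻⁶ M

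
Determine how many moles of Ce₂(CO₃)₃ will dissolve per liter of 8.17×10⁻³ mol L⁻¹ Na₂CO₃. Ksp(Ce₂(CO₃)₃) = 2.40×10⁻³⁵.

Ce₂(CO₃)₃(s) ⇌ 2 Ce³⁺(aq) + 3 CO₃²⁻(aq)
Let s be the solubility of Ce₂(CO₃)₃ here. The common ion gives [CO₃²⁻] ≈ 8.17×10⁻³ mol L⁻¹, and [Ce³⁺] = 2s.
Ksp = [Ce³⁺]^2[CO₃²⁻]^3 = (2s)^2(8.17×10⁻³)^3
(2s)^2 = 2.40×10⁻³⁵ / (8.17×10⁻³)^3 = 4.40×10⁻²⁹
s = 3.32×10⁻¹⁵ mol L⁻¹

3.32×10⁻¹⁵ M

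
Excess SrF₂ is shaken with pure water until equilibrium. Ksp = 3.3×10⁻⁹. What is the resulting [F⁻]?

SrF₂(s) ⇌ Sr²⁺(aq) + 2 F⁻(aq)
Let s be the molar solubility. Then [Sr²⁺] = s and [F⁻] = 2s.
Ksp = [Sr²⁺][F⁻]^2 = s · (2s)^2 = 4s^3 = 3.3×10⁻⁹
s = 9.4×10⁻⁴ M
[F⁻] = 2s = 1.9×10⁻³ M

1.9×10⁻³ M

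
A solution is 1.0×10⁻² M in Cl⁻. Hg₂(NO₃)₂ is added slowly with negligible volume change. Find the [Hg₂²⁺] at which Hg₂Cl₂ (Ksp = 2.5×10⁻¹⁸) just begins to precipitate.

The threshold for precipitation is Q = Ksp.
Hg₂Cl₂(s) ⇌ Hg₂²⁺(aq) + 2 Cl⁻(aq)
Ksp = [Hg₂²⁺][Cl⁻]^2 = [Hg₂²⁺](1.0×10⁻²)^2
[Hg₂²⁺] = 2.5×10⁻¹⁸ / (1.0×10⁻²)^2 = 2.5×10⁻¹⁴
[Hg₂²⁺] = 2.5×10⁻¹⁴ M

2.5×10⁻¹⁴ M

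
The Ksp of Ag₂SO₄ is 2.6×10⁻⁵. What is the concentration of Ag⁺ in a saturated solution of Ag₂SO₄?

3.7×10⁻² M

Ag₂SO₄(s) ⇌ 2 Ag⁺(aq) + SO₄²⁻(aq)
If s mol/L of Ag₂SO₄ dissolves, [Ag⁺] = 2s and [SO₄²⁻] = s.
Ksp = [Ag⁺]^2[SO₄²⁻] = (2s)^2 · s = 4s^3 = 2.6×10⁻⁵
s = 1.9×10⁻² M
[Ag⁺] = 2s = 3.7×10⁻² M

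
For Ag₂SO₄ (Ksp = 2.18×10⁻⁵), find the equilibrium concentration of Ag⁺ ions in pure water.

Ag₂SO₄(s) ⇌ 2 Ag⁺(aq) + SO₄²⁻(aq)
Let s be the molar solubility. Then [Ag⁺] = 2s and [SO₄²⁻] = s.
Ksp = [Ag⁺]^2[SO₄²⁻] = (2s)^2 · s = 4s^3 = 2.18×10⁻⁵
s = 1.76×10⁻² M
[Ag⁺] = 2s = 3.52×10⁻² M

3.52×10⁻² M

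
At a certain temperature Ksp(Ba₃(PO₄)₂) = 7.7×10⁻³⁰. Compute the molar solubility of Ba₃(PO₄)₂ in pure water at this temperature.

Ba₃(PO₄)₂(s) ⇌ 3 Ba²⁺(aq) + 2 PO₄³⁻(aq)
With molar solubility s: [Ba²⁺] = 3s, [PO₄³⁻] = 2s.
Ksp = [Ba²⁺]^3[PO₄³⁻]^2 = (3s)^3 · (2s)^2 = 108s^5
108s^5 = 7.7×10⁻³⁰  ⇒  s^5 = 7.1×10⁻³²
s = 5.9×10⁻⁷ mol L⁻¹

5.9×10⁻⁷ M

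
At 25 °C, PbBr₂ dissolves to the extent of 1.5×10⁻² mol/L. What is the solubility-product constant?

Ksp = 1.4×10⁻⁵

PbBr₂(s) ⇌ Pb²⁺(aq) + 2 Br⁻(aq)
For each mole of PbBr₂ that dissolves per liter, [Pb²⁺] = s and [Br⁻] = 2s; let s denote this solubility.
Ksp = [Pb²⁺][Br⁻]^2 = s · (2s)^2 = 4s^3
Ksp = 4 × (1.5×10⁻²)^3 = 1.4×10⁻⁵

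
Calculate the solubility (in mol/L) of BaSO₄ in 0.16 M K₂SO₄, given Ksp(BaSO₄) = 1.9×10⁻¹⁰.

1.2×10⁻⁹ M

BaSO₄(s) ⇌ Ba²⁺(aq) + SO₄²⁻(aq)
The solution already contains SO₄²⁻ at 0.16 M. Let s be the molar solubility of BaSO₄.
[SO₄²⁻] ≈ 0.16 M (common ion dominates); [Ba²⁺] = s.
Ksp = [Ba²⁺][SO₄²⁻] = s(0.16)
s = 1.9×10⁻¹⁰ / (0.16) = 1.2×10⁻⁹
s = 1.2×10⁻⁹ M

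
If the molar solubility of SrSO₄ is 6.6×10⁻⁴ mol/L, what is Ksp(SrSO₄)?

Ksp = 4.4×10⁻⁷

SrSO₄(s) ⇌ Sr²⁺(aq) + SO₄²⁻(aq)
Call the molar solubility s, so that [Sr²⁺] = s and [SO₄²⁻] = s.
Ksp = [Sr²⁺][SO₄²⁻] = s · s = s^2
Ksp = (6.6×10⁻⁴)^2 = 4.4×10⁻⁷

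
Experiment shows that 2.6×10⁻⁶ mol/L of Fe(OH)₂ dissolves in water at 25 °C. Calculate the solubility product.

Fe(OH)₂(s) ⇌ Fe²⁺(aq) + 2 OH⁻(aq)
For each mole of Fe(OH)₂ that dissolves per liter, [Fe²⁺] = s and [OH⁻] = 2s; let s denote this solubility.
Ksp = [Fe²⁺][OH⁻]^2 = s · (2s)^2 = 4s^3
Ksp = 4 × (2.6×10⁻⁶)^3 = 7.0×10⁻¹⁷

Ksp = 7.0×10⁻¹⁷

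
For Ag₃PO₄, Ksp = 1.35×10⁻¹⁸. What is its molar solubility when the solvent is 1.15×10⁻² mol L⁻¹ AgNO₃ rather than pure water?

Ag₃PO₄(s) ⇌ 3 Ag⁺(aq) + PO₄³⁻(aq)
With Ag⁺ already at 1.15×10⁻² mol L⁻¹ and s small, take [Ag⁺] ≈ 1.15×10⁻² mol L⁻¹ and [PO₄³⁻] = s.
Ksp = [Ag⁺]^3[PO₄³⁻] = (1.15×10⁻²)^3s
s = 1.35×10⁻¹⁸ / (1.15×10⁻²)^3 = 8.88×10⁻¹³
s = 8.88×10⁻¹³ mol L⁻¹

8.88×10⁻¹³ M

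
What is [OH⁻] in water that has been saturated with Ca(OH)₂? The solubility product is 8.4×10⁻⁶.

2.6×10⁻² M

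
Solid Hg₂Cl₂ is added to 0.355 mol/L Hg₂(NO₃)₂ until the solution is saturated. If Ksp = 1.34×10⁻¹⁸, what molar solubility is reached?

Hg₂Cl₂(s) ⇌ Hg₂²⁺(aq) + 2 Cl⁻(aq)
The solution already contains Hg₂²⁺ at 0.355 mol/L. Let s be the molar solubility of Hg₂Cl₂.
[Hg₂²⁺] ≈ 0.355 mol/L (common ion dominates); [Cl⁻] = 2s.
Ksp = [Hg₂²⁺][Cl⁻]^2 = (0.355)(2s)^2
(2s)^2 = 1.34×10⁻¹⁸ / (0.355) = 3.77×10⁻¹⁸
s = 9.71×10⁻¹⁰ mol/L

9.71×10⁻¹⁰ M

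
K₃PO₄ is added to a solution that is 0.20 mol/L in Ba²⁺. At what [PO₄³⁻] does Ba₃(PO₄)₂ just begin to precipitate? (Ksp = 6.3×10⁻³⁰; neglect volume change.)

2.8×10⁻¹⁴ M

Precipitation of each salt begins when its ion product equals Ksp.
Ba₃(PO₄)₂(s) ⇌ 3 Ba²⁺(aq) + 2 PO₄³⁻(aq)
Ksp = [Ba²⁺]^3[PO₄³⁻]^2 = [PO₄³⁻]^2(0.20)^3
[PO₄³⁻]^2 = 6.3×10⁻³⁰ / (0.20)^3 = 7.9×10⁻²⁸
[PO₄³⁻] = 2.8×10⁻¹⁴ mol/L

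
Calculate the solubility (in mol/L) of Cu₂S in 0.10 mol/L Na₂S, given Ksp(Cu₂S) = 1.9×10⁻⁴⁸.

2.2×10⁻²⁴ M

Cu₂S(s) ⇌ 2 Cu⁺(aq) + S²⁻(aq)
S²⁻ is already present at 0.10 mol/L. If s mol/L of Cu₂S dissolves, [Cu⁺] = 2s while [S²⁻] ≈ 0.10 mol/L.
Ksp = [Cu⁺]^2[S²⁻] = (2s)^2(0.10)
(2s)^2 = 1.9×10⁻⁴⁸ / (0.10) = 1.9×10⁻⁴⁷
s = 2.2×10⁻²⁴ mol/L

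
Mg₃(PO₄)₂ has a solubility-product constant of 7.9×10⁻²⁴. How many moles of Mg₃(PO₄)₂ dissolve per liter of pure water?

9.4×10⁻⁶ M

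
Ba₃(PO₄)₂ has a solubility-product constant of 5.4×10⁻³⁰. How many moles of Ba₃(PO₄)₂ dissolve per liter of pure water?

5.5×10⁻⁷ M

Ba₃(PO₄)₂(s) ⇌ 3 Ba²⁺(aq) + 2 PO₄³⁻(aq)
With molar solubility s: [Ba²⁺] = 3s, [PO₄³⁻] = 2s.
Ksp = [Ba²⁺]^3[PO₄³⁻]^2 = (3s)^3 · (2s)^2 = 108s^5
108s^5 = 5.4×10⁻³⁰  ⇒  s^5 = 5.0×10⁻³²
s = (5.0×10⁻³²)^(1/5) = 5.5×10⁻⁷ mol L⁻¹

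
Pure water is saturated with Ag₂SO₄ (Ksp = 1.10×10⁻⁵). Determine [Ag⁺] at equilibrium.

2.80×10⁻² M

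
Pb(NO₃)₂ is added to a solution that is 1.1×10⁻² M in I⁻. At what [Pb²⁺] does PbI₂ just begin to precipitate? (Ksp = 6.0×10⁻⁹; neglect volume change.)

5.0×10⁻⁵ M

Precipitation of each salt begins when its ion product equals Ksp.
PbI₂(s) ⇌ Pb²⁺(aq) + 2 I⁻(aq)
Ksp = [Pb²⁺][I⁻]^2 = [Pb²⁺](1.1×10⁻²)^2
[Pb²⁺] = 6.0×10⁻⁹ / (1.1×10⁻²)^2 = 5.0×10⁻⁵
[Pb²⁺] = 5.0×10⁻⁵ M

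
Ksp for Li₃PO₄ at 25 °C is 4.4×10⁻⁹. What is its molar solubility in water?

Li₃PO₄(s) ⇌ 3 Li⁺(aq) + PO₄³⁻(aq)
Let s be the molar solubility. Then [Li⁺] = 3s and [PO₄³⁻] = s.
Ksp = [Li⁺]^3[PO₄³⁻] = (3s)^3 · s = 27s^4
27s^4 = 4.4×10⁻⁹  ⇒  s^4 = 1.6×10⁻¹⁰
s = (1.6×10⁻¹⁰)^(1/4) = 3.6×10⁻³ M

3.6×10⁻³ M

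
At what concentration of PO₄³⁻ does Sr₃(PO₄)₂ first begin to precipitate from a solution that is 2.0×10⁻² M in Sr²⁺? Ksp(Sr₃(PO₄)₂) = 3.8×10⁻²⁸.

A salt starts to precipitate once the ion product Q reaches its Ksp.
Sr₃(PO₄)₂(s) ⇌ 3 Sr²⁺(aq) + 2 PO₄³⁻(aq)
Ksp = [Sr²⁺]^3[PO₄³⁻]^2 = [PO₄³⁻]^2(2.0×10⁻²)^3
[PO₄³⁻]^2 = 3.8×10⁻²⁸ / (2.0×10⁻²)^3 = 4.8×10⁻²³
[PO₄³⁻] = 6.9×10⁻¹² M

6.9×10⁻¹² M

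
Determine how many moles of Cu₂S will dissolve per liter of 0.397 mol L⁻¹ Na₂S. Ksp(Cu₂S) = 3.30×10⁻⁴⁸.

Cu₂S(s) ⇌ 2 Cu⁺(aq) + S²⁻(aq)
S²⁻ is already present at 0.397 mol L⁻¹. If s mol/L of Cu₂S dissolves, [Cu⁺] = 2s while [S²⁻] ≈ 0.397 mol L⁻¹.
Ksp = [Cu⁺]^2[S²⁻] = (2s)^2(0.397)
(2s)^2 = 3.30×10⁻⁴⁸ / (0.397) = 8.31×10⁻⁴⁸
s = 1.44×10⁻²⁴ mol L⁻¹

1.44×10⁻²⁴ M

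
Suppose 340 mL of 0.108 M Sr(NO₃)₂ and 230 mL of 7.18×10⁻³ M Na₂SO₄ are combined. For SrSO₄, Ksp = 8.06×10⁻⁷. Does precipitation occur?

Total volume after mixing = 340 + 230 = 570 mL.
[Sr²⁺] = (0.108)(340)/570 = 6.44×10⁻² M
[SO₄²⁻] = (7.18×10⁻³)(230)/570 = 2.90×10⁻³ M
Q = [Sr²⁺][SO₄²⁻] = 1.87×10⁻⁴
Q = 1.87×10⁻⁴ > Ksp = 8.06×10⁻⁷, so the solution is supersaturated and SrSO₄ precipitates.

Yes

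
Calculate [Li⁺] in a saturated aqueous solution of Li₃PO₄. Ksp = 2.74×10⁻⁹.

9.52×10⁻³ M

Li₃PO₄(s) ⇌ 3 Li⁺(aq) + PO₄³⁻(aq)
For each mole of Li₃PO₄ that dissolves per liter, [Li⁺] = 3s and [PO₄³⁻] = s; let s denote this solubility.
Ksp = [Li⁺]^3[PO₄³⁻] = (3s)^3 · s = 27s^4 = 2.74×10⁻⁹
s = 3.17×10⁻³ M
[Li⁺] = 3s = 9.52×10⁻³ M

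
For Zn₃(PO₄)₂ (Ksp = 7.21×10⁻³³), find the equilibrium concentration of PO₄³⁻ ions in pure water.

Zn₃(PO₄)₂(s) ⇌ 3 Zn²⁺(aq) + 2 PO₄³⁻(aq)
Call the molar solubility s, so that [Zn²⁺] = 3s and [PO₄³⁻] = 2s.
Ksp = [Zn²⁺]^3[PO₄³⁻]^2 = (3s)^3 · (2s)^2 = 108s^5 = 7.21×10⁻³³
s = 1.46×10⁻⁷ mol L⁻¹
[PO₄³⁻] = 2s = 2.92×10⁻⁷ mol L⁻¹

2.92×10⁻⁷ M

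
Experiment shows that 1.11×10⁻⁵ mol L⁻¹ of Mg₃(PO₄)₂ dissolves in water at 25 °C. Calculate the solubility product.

Ksp = 1.82×10⁻²³

Mg₃(PO₄)₂(s) ⇌ 3 Mg²⁺(aq) + 2 PO₄³⁻(aq)
With molar solubility s: [Mg²⁺] = 3s, [PO₄³⁻] = 2s.
Ksp = [Mg²⁺]^3[PO₄³⁻]^2 = (3s)^3 · (2s)^2 = 108s^5
Ksp = 108 × (1.11×10⁻⁵)^5 = 1.82×10⁻²³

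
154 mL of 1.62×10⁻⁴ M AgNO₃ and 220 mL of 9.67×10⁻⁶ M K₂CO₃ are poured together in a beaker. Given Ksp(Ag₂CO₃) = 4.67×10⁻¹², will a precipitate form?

Total volume after mixing = 154 + 220 = 374 mL.
[Ag⁺] = (1.62×10⁻⁴)(154)/374 = 6.67×10⁻⁵ M
[CO₃²⁻] = (9.67×10⁻⁶)(220)/374 = 5.69×10⁻⁶ M
Q = [Ag⁺]^2[CO₃²⁻] = 2.53×10⁻¹⁴
Since Q (2.53×10⁻¹⁴) is less than Ksp (4.67×10⁻¹²), no Ag₂CO₃ precipitates.

No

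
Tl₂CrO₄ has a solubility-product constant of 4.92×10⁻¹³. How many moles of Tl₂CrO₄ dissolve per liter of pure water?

Tl₂CrO₄(s) ⇌ 2 Tl⁺(aq) + CrO₄²⁻(aq)
For each mole of Tl₂CrO₄ that dissolves per liter, [Tl⁺] = 2s and [CrO₄²⁻] = s; let s denote this solubility.
Ksp = [Tl⁺]^2[CrO₄²⁻] = (2s)^2 · s = 4s^3
4s^3 = 4.92×10⁻¹³  ⇒  s^3 = 1.23×10⁻¹³
s = 4.97×10⁻⁵ mol/L

4.97×10⁻⁵ M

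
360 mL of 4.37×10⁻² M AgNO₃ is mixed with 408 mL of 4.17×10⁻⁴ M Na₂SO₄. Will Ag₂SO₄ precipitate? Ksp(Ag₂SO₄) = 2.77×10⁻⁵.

No

Total volume after mixing = 360 + 408 = 768 mL.
[Ag⁺] = (4.37×10⁻²)(360)/768 = 2.05×10⁻² M
[SO₄²⁻] = (4.17×10⁻⁴)(408)/768 = 2.22×10⁻⁴ M
Q = [Ag⁺]^2[SO₄²⁻] = 9.30×10⁻⁸
Q < Ksp (9.30×10⁻⁸ vs 2.77×10⁻⁵); the solution remains unsaturated and no precipitate forms.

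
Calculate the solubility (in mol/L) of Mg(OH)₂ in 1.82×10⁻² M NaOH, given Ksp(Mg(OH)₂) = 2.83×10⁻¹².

8.54×10⁻⁹ M

Mg(OH)₂(s) ⇌ Mg²⁺(aq) + 2 OH⁻(aq)
The solution already contains OH⁻ at 1.82×10⁻² M. Let s be the molar solubility of Mg(OH)₂.
[OH⁻] ≈ 1.82×10⁻² M (common ion dominates); [Mg²⁺] = s.
Ksp = [Mg²⁺][OH⁻]^2 = s(1.82×10⁻²)^2
s = 2.83×10⁻¹² / (1.82×10⁻²)^2 = 8.54×10⁻⁹
s = 8.54×10⁻⁹ M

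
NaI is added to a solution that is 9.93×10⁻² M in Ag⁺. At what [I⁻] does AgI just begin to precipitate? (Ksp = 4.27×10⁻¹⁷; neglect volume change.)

4.30×10⁻¹⁶ M

Each salt precipitates once Q = Ksp for that salt.
AgI(s) ⇌ Ag⁺(aq) + I⁻(aq)
Ksp = [Ag⁺][I⁻] = [I⁻](9.93×10⁻²)
[I⁻] = 4.27×10⁻¹⁷ / (9.93×10⁻²) = 4.30×10⁻¹⁶
[I⁻] = 4.30×10⁻¹⁶ M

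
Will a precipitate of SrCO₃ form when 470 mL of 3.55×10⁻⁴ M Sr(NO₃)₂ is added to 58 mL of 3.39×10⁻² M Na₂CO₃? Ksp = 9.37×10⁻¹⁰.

Yes

After mixing, V = 470 mL + 58 mL = 528 mL.
[Sr²⁺] = (3.55×10⁻⁴)(470)/528 = 3.16×10⁻⁴ M
[CO₃²⁻] = (3.39×10⁻²)(58)/528 = 3.72×10⁻³ M
Q = [Sr²⁺][CO₃²⁻] = 1.18×10⁻⁶
Since Q (1.18×10⁻⁶) exceeds Ksp (9.37×10⁻¹⁰), SrCO₃ will precipitate.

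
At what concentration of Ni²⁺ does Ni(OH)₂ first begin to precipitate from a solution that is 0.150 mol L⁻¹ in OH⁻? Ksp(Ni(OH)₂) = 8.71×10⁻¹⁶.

3.87×10⁻¹⁴ M

The threshold for precipitation is Q = Ksp.
Ni(OH)₂(s) ⇌ Ni²⁺(aq) + 2 OH⁻(aq)
Ksp = [Ni²⁺][OH⁻]^2 = [Ni²⁺](0.150)^2
[Ni²⁺] = 8.71×10⁻¹⁶ / (0.150)^2 = 3.87×10⁻¹⁴
[Ni²⁺] = 3.87×10⁻¹⁴ mol L⁻¹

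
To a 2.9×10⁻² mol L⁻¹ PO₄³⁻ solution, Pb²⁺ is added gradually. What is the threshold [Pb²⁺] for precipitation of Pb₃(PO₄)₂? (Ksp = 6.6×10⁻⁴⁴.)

4.3×10⁻¹⁴ M

Precipitation of each salt begins when its ion product equals Ksp.
Pb₃(PO₄)₂(s) ⇌ 3 Pb²⁺(aq) + 2 PO₄³⁻(aq)
Ksp = [Pb²⁺]^3[PO₄³⁻]^2 = [Pb²⁺]^3(2.9×10⁻²)^2
[Pb²⁺]^3 = 6.6×10⁻⁴⁴ / (2.9×10⁻²)^2 = 7.8×10⁻⁴¹
[Pb²⁺] = 4.3×10⁻¹⁴ mol L⁻¹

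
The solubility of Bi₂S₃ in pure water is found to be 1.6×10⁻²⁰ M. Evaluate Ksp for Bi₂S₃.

Bi₂S₃(s) ⇌ 2 Bi³⁺(aq) + 3 S²⁻(aq)
If s mol/L of Bi₂S₃ dissolves, [Bi³⁺] = 2s and [S²⁻] = 3s.
Ksp = [Bi³⁺]^2[S²⁻]^3 = (2s)^2 · (3s)^3 = 108s^5
Ksp = 108 × (1.6×10⁻²⁰)^5 = 1.1×10⁻⁹⁷

Ksp = 1.1×10⁻⁹⁷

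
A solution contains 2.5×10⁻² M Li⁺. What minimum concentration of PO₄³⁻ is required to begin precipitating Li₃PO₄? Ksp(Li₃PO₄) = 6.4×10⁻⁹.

A salt starts to precipitate once the ion product Q reaches its Ksp.
Li₃PO₄(s) ⇌ 3 Li⁺(aq) + PO₄³⁻(aq)
Ksp = [Li⁺]^3[PO₄³⁻] = [PO₄³⁻](2.5×10⁻²)^3
[PO₄³⁻] = 6.4×10⁻⁹ / (2.5×10⁻²)^3 = 4.1×10⁻⁴
[PO₄³⁻] = 4.1×10⁻⁴ M

4.1×10⁻⁴ M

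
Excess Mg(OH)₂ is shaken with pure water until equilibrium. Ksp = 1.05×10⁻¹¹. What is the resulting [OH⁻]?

2.76×10⁻⁴ M

Mg(OH)₂(s) ⇌ Mg²⁺(aq) + 2 OH⁻(aq)
Call the molar solubility s, so that [Mg²⁺] = s and [OH⁻] = 2s.
Ksp = [Mg²⁺][OH⁻]^2 = s · (2s)^2 = 4s^3 = 1.05×10⁻¹¹
s = 1.38×10⁻⁴ M
[OH⁻] = 2s = 2.76×10⁻⁴ M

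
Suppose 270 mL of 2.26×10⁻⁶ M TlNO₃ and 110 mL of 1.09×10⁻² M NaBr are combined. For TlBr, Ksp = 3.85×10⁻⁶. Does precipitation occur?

Total volume after mixing = 270 + 110 = 380 mL.
[Tl⁺] = (2.26×10⁻⁶)(270)/380 = 1.61×10⁻⁶ M
[Br⁻] = (1.09×10⁻²)(110)/380 = 3.16×10⁻³ M
Q = [Tl⁺][Br⁻] = 5.07×10⁻⁹
Since Q (5.07×10⁻⁹) is less than Ksp (3.85×10⁻⁶), no TlBr precipitates.

No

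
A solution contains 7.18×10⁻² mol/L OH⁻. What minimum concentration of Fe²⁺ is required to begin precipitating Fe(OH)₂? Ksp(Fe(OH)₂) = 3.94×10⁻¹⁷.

7.64×10⁻¹⁵ M

Each salt precipitates once Q = Ksp for that salt.
Fe(OH)₂(s) ⇌ Fe²⁺(aq) + 2 OH⁻(aq)
Ksp = [Fe²⁺][OH⁻]^2 = [Fe²⁺](7.18×10⁻²)^2
[Fe²⁺] = 3.94×10⁻¹⁷ / (7.18×10⁻²)^2 = 7.64×10⁻¹⁵
[Fe²⁺] = 7.64×10⁻¹⁵ mol/L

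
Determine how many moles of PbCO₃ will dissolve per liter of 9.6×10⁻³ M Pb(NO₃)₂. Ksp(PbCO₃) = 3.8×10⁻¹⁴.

PbCO₃(s) ⇌ Pb²⁺(aq) + CO₃²⁻(aq)
The solution already contains Pb²⁺ at 9.6×10⁻³ M. Let s be the molar solubility of PbCO₃.
[Pb²⁺] ≈ 9.6×10⁻³ M (common ion dominates); [CO₃²⁻] = s.
Ksp = [Pb²⁺][CO₃²⁻] = (9.6×10⁻³)s
s = 3.8×10⁻¹⁴ / (9.6×10⁻³) = 4.0×10⁻¹²
s = 4.0×10⁻¹² M

4.0×10⁻¹² M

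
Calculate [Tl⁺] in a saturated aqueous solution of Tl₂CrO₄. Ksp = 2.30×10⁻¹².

Tl₂CrO₄(s) ⇌ 2 Tl⁺(aq) + CrO₄²⁻(aq)
Let s be the molar solubility. Then [Tl⁺] = 2s and [CrO₄²⁻] = s.
Ksp = [Tl⁺]^2[CrO₄²⁻] = (2s)^2 · s = 4s^3 = 2.30×10⁻¹²
s = 8.32×10⁻⁵ M
[Tl⁺] = 2s = 1.66×10⁻⁴ M

1.66×10⁻⁴ M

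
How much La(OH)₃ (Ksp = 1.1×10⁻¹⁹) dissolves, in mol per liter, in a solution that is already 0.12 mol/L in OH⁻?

La(OH)₃(s) ⇌ La³⁺(aq) + 3 OH⁻(aq)
Let s be the solubility of La(OH)₃ here. The common ion gives [OH⁻] ≈ 0.12 mol/L, and [La³⁺] = s.
Ksp = [La³⁺][OH⁻]^3 = s(0.12)^3
s = 1.1×10⁻¹⁹ / (0.12)^3 = 6.4×10⁻¹⁷
s = 6.4×10⁻¹⁷ mol/L

6.4×10⁻¹⁷ M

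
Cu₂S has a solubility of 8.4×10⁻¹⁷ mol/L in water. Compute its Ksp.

Ksp = 2.4×10⁻⁴⁸

Cu₂S(s) ⇌ 2 Cu⁺(aq) + S²⁻(aq)
If s mol/L of Cu₂S dissolves, [Cu⁺] = 2s and [S²⁻] = s.
Ksp = [Cu⁺]^2[S²⁻] = (2s)^2 · s = 4s^3
Ksp = 4 × (8.4×10⁻¹⁷)^3 = 2.4×10⁻⁴⁸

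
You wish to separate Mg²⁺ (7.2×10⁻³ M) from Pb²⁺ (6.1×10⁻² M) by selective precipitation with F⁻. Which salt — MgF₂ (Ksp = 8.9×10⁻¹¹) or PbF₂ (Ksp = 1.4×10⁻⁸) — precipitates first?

Precipitation of each salt begins when its ion product equals Ksp.
For MgF₂: [F⁻] = (Ksp/[Mg²⁺])^(1/2) = 1.1×10⁻⁴ M
For PbF₂: [F⁻] = (Ksp/[Pb²⁺])^(1/2) = 4.8×10⁻⁴ M
MgF₂ requires the lower [F⁻], so it precipitates first.

MgF₂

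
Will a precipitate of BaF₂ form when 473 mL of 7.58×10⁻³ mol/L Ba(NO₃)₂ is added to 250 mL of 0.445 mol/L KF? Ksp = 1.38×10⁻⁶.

The combined volume is 723 mL.
[Ba²⁺] = (7.58×10⁻³)(473)/723 = 4.96×10⁻³ mol/L
[F⁻] = (0.445)(250)/723 = 0.154 mol/L
Q = [Ba²⁺][F⁻]^2 = 1.17×10⁻⁴
Q = 1.17×10⁻⁴ > Ksp = 1.38×10⁻⁶, so the solution is supersaturated and BaF₂ precipitates.

Yes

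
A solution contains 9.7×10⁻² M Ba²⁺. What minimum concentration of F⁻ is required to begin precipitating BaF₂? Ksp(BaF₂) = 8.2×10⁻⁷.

A salt starts to precipitate once the ion product Q reaches its Ksp.
BaF₂(s) ⇌ Ba²⁺(aq) + 2 F⁻(aq)
Ksp = [Ba²⁺][F⁻]^2 = [F⁻]^2(9.7×10⁻²)
[F⁻]^2 = 8.2×10⁻⁷ / (9.7×10⁻²) = 8.5×10⁻⁶
[F⁻] = 2.9×10⁻³ M

2.9×10⁻³ M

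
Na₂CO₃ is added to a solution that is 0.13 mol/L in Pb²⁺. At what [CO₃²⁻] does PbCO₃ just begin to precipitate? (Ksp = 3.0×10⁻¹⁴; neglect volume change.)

2.3×10⁻¹³ M

Each salt precipitates once Q = Ksp for that salt.
PbCO₃(s) ⇌ Pb²⁺(aq) + CO₃²⁻(aq)
Ksp = [Pb²⁺][CO₃²⁻] = [CO₃²⁻](0.13)
[CO₃²⁻] = 3.0×10⁻¹⁴ / (0.13) = 2.3×10⁻¹³
[CO₃²⁻] = 2.3×10⁻¹³ mol/L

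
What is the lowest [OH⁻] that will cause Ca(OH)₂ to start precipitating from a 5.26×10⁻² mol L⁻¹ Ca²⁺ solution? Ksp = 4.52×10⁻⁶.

9.27×10⁻³ M

Each salt precipitates once Q = Ksp for that salt.
Ca(OH)₂(s) ⇌ Ca²⁺(aq) + 2 OH⁻(aq)
Ksp = [Ca²⁺][OH⁻]^2 = [OH⁻]^2(5.26×10⁻²)
[OH⁻]^2 = 4.52×10⁻⁶ / (5.26×10⁻²) = 8.59×10⁻⁵
[OH⁻] = 9.27×10⁻³ mol L⁻¹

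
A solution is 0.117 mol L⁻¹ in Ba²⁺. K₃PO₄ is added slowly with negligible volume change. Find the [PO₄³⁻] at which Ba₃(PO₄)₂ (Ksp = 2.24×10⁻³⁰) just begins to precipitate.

3.74×10⁻¹⁴ M

Precipitation begins when Q = Ksp.
Ba₃(PO₄)₂(s) ⇌ 3 Ba²⁺(aq) + 2 PO₄³⁻(aq)
Ksp = [Ba²⁺]^3[PO₄³⁻]^2 = [PO₄³⁻]^2(0.117)^3
[PO₄³⁻]^2 = 2.24×10⁻³⁰ / (0.117)^3 = 1.40×10⁻²⁷
[PO₄³⁻] = 3.74×10⁻¹⁴ mol L⁻¹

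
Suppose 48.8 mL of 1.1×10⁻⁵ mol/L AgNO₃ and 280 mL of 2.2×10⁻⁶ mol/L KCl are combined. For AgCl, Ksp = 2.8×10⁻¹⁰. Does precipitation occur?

No

Total volume after mixing = 48.8 + 280 = 328.8 mL.
[Ag⁺] = (1.1×10⁻⁵)(48.8)/328.8 = 1.6×10⁻⁶ mol/L
[Cl⁻] = (2.2×10⁻⁶)(280)/328.8 = 1.9×10⁻⁶ mol/L
Q = [Ag⁺][Cl⁻] = 3.1×10⁻¹²
Since Q (3.1×10⁻¹²) is less than Ksp (2.8×10⁻¹⁰), no AgCl precipitates.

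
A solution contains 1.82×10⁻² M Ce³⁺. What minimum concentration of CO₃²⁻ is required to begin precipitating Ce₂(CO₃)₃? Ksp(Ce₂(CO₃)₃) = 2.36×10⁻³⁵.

A salt starts to precipitate once the ion product Q reaches its Ksp.
Ce₂(CO₃)₃(s) ⇌ 2 Ce³⁺(aq) + 3 CO₃²⁻(aq)
Ksp = [Ce³⁺]^2[CO₃²⁻]^3 = [CO₃²⁻]^3(1.82×10⁻²)^2
[CO₃²⁻]^3 = 2.36×10⁻³⁵ / (1.82×10⁻²)^2 = 7.12×10⁻³²
[CO₃²⁻] = 4.15×10⁻¹¹ M

4.15×10⁻¹¹ M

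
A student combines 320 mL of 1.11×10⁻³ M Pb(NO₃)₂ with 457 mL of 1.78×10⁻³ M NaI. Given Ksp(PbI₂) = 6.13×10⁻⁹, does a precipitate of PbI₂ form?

The combined volume is 777 mL.
[Pb²⁺] = (1.11×10⁻³)(320)/777 = 4.57×10⁻⁴ M
[I⁻] = (1.78×10⁻³)(457)/777 = 1.05×10⁻³ M
Q = [Pb²⁺][I⁻]^2 = 5.01×10⁻¹⁰
Q = 5.01×10⁻¹⁰ < Ksp = 6.13×10⁻⁹, so the solution is unsaturated and no precipitate forms.

No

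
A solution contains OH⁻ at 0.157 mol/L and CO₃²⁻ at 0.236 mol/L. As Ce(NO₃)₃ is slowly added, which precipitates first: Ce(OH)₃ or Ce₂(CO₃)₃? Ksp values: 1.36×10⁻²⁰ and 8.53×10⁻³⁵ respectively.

Ce(OH)₃

Precipitation begins when Q = Ksp.
For Ce(OH)₃: [Ce³⁺] = (Ksp/[OH⁻]^3) = 3.51×10⁻¹⁸ mol/L
For Ce₂(CO₃)₃: [Ce³⁺] = (Ksp/[CO₃²⁻]^3)^(1/2) = 8.06×10⁻¹⁷ mol/L
The smaller threshold [Ce³⁺] is reached first, so Ce(OH)₃ precipitates first.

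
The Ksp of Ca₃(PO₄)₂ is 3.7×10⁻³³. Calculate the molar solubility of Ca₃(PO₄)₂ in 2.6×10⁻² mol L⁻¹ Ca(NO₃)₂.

Ca₃(PO₄)₂(s) ⇌ 3 Ca²⁺(aq) + 2 PO₄³⁻(aq)
Ca²⁺ is already present at 2.6×10⁻² mol L⁻¹. If s mol/L of Ca₃(PO₄)₂ dissolves, [PO₄³⁻] = 2s while [Ca²⁺] ≈ 2.6×10⁻² mol L⁻¹.
Ksp = [Ca²⁺]^3[PO₄³⁻]^2 = (2.6×10⁻²)^3(2s)^2
(2s)^2 = 3.7×10⁻³³ / (2.6×10⁻²)^3 = 2.1×10⁻²⁸
s = 7.3×10⁻¹⁵ mol L⁻¹

7.3×10⁻¹⁵ M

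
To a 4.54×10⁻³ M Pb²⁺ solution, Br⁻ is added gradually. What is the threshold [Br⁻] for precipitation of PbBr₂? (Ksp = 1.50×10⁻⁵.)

5.75×10⁻² M

A salt starts to precipitate once the ion product Q reaches its Ksp.
PbBr₂(s) ⇌ Pb²⁺(aq) + 2 Br⁻(aq)
Ksp = [Pb²⁺][Br⁻]^2 = [Br⁻]^2(4.54×10⁻³)
[Br⁻]^2 = 1.50×10⁻⁵ / (4.54×10⁻³) = 3.30×10⁻³
[Br⁻] = 5.75×10⁻² M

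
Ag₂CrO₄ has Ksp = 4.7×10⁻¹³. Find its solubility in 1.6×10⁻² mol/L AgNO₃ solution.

1.8×10⁻⁹ M

Ag₂CrO₄(s) ⇌ 2 Ag⁺(aq) + CrO₄²⁻(aq)
Let s be the solubility of Ag₂CrO₄ here. The common ion gives [Ag⁺] ≈ 1.6×10⁻² mol/L, and [CrO₄²⁻] = s.
Ksp = [Ag⁺]^2[CrO₄²⁻] = (1.6×10⁻²)^2s
s = 4.7×10⁻¹³ / (1.6×10⁻²)^2 = 1.8×10⁻⁹
s = 1.8×10⁻⁹ mol/L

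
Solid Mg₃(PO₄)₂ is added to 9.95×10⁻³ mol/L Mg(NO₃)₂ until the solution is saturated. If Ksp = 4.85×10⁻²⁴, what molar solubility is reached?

Mg₃(PO₄)₂(s) ⇌ 3 Mg²⁺(aq) + 2 PO₄³⁻(aq)
With Mg²⁺ already at 9.95×10⁻³ mol/L and s small, take [Mg²⁺] ≈ 9.95×10⁻³ mol/L and [PO₄³⁻] = 2s.
Ksp = [Mg²⁺]^3[PO₄³⁻]^2 = (9.95×10⁻³)^3(2s)^2
(2s)^2 = 4.85×10⁻²⁴ / (9.95×10⁻³)^3 = 4.92×10⁻¹⁸
s = 1.11×10⁻⁹ mol/L

1.11×10⁻⁹ M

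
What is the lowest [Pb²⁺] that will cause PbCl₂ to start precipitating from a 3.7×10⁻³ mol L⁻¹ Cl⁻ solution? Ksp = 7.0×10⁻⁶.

0.51 M

Precipitation of each salt begins when its ion product equals Ksp.
PbCl₂(s) ⇌ Pb²⁺(aq) + 2 Cl⁻(aq)
Ksp = [Pb²⁺][Cl⁻]^2 = [Pb²⁺](3.7×10⁻³)^2
[Pb²⁺] = 7.0×10⁻⁶ / (3.7×10⁻³)^2 = 0.51
[Pb²⁺] = 0.51 mol L⁻¹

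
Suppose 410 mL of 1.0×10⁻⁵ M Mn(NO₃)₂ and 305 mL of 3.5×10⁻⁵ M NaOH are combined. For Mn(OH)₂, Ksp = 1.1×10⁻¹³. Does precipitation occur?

No

Total volume after mixing = 410 + 305 = 715 mL.
[Mn²⁺] = (1.0×10⁻⁵)(410)/715 = 5.7×10⁻⁶ M
[OH⁻] = (3.5×10⁻⁵)(305)/715 = 1.5×10⁻⁵ M
Q = [Mn²⁺][OH⁻]^2 = 1.3×10⁻¹⁵
Since Q (1.3×10⁻¹⁵) is less than Ksp (1.1×10⁻¹³), no Mn(OH)₂ precipitates.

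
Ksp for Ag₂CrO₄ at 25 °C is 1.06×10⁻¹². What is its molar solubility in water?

6.42×10⁻⁵ M

Ag₂CrO₄(s) ⇌ 2 Ag⁺(aq) + CrO₄²⁻(aq)
Call the molar solubility s, so that [Ag⁺] = 2s and [CrO₄²⁻] = s.
Ksp = [Ag⁺]^2[CrO₄²⁻] = (2s)^2 · s = 4s^3
4s^3 = 1.06×10⁻¹²  ⇒  s^3 = 2.65×10⁻¹³
Taking the 3rd root, s = 6.42×10⁻⁵ mol L⁻¹.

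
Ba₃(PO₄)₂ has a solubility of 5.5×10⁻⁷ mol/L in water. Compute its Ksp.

Ksp = 5.4×10⁻³⁰

Ba₃(PO₄)₂(s) ⇌ 3 Ba²⁺(aq) + 2 PO₄³⁻(aq)
Call the molar solubility s, so that [Ba²⁺] = 3s and [PO₄³⁻] = 2s.
Ksp = [Ba²⁺]^3[PO₄³⁻]^2 = (3s)^3 · (2s)^2 = 108s^5
Ksp = 108 × (5.5×10⁻⁷)^5 = 5.4×10⁻³⁰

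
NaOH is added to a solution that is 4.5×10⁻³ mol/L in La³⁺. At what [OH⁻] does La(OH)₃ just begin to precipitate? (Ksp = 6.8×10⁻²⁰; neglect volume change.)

Each salt precipitates once Q = Ksp for that salt.
La(OH)₃(s) ⇌ La³⁺(aq) + 3 OH⁻(aq)
Ksp = [La³⁺][OH⁻]^3 = [OH⁻]^3(4.5×10⁻³)
[OH⁻]^3 = 6.8×10⁻²⁰ / (4.5×10⁻³) = 1.5×10⁻¹⁷
[OH⁻] = 2.5×10⁻⁶ mol/L

2.5×10⁻⁶ M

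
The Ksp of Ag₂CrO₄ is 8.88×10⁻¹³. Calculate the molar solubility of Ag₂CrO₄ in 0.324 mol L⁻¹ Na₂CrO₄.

Ag₂CrO₄(s) ⇌ 2 Ag⁺(aq) + CrO₄²⁻(aq)
CrO₄²⁻ is already present at 0.324 mol L⁻¹. If s mol/L of Ag₂CrO₄ dissolves, [Ag⁺] = 2s while [CrO₄²⁻] ≈ 0.324 mol L⁻¹.
Ksp = [Ag⁺]^2[CrO₄²⁻] = (2s)^2(0.324)
(2s)^2 = 8.88×10⁻¹³ / (0.324) = 2.74×10⁻¹²
s = 8.28×10⁻⁷ mol L⁻¹

8.28×10⁻⁷ M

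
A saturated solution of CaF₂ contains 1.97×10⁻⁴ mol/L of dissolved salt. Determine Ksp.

CaF₂(s) ⇌ Ca²⁺(aq) + 2 F⁻(aq)
Let s be the molar solubility. Then [Ca²⁺] = s and [F⁻] = 2s.
Ksp = [Ca²⁺][F⁻]^2 = s · (2s)^2 = 4s^3
Ksp = 4 × (1.97×10⁻⁴)^3 = 3.06×10⁻¹¹

Ksp = 3.06×10⁻¹¹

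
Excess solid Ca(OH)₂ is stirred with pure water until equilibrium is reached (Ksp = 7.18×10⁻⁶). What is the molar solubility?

Ca(OH)₂(s) ⇌ Ca²⁺(aq) + 2 OH⁻(aq)
Let s be the molar solubility. Then [Ca²⁺] = s and [OH⁻] = 2s.
Ksp = [Ca²⁺][OH⁻]^2 = s · (2s)^2 = 4s^3
4s^3 = 7.18×10⁻⁶  ⇒  s^3 = 1.80×10⁻⁶
Taking the 3rd root, s = 1.22×10⁻² M.

1.22×10⁻² M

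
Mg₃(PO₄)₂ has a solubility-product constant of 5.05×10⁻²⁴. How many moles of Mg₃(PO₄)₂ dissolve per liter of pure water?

8.59×10⁻⁶ M

Mg₃(PO₄)₂(s) ⇌ 3 Mg²⁺(aq) + 2 PO₄³⁻(aq)
If s mol/L of Mg₃(PO₄)₂ dissolves, [Mg²⁺] = 3s and [PO₄³⁻] = 2s.
Ksp = [Mg²⁺]^3[PO₄³⁻]^2 = (3s)^3 · (2s)^2 = 108s^5
108s^5 = 5.05×10⁻²⁴  ⇒  s^5 = 4.68×10⁻²⁶
Taking the 5th root, s = 8.59×10⁻⁶ mol L⁻¹.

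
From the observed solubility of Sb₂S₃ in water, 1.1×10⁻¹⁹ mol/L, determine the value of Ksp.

Ksp = 1.7×10⁻⁹³

Sb₂S₃(s) ⇌ 2 Sb³⁺(aq) + 3 S²⁻(aq)
If s mol/L of Sb₂S₃ dissolves, [Sb³⁺] = 2s and [S²⁻] = 3s.
Ksp = [Sb³⁺]^2[S²⁻]^3 = (2s)^2 · (3s)^3 = 108s^5
Ksp = 108 × (1.1×10⁻¹⁹)^5 = 1.7×10⁻⁹³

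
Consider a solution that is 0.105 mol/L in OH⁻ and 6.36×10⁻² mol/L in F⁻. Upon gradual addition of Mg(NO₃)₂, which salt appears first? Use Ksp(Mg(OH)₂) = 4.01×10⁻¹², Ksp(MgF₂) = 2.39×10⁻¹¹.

Mg(OH)₂

Precipitation of each salt begins when its ion product equals Ksp.
For Mg(OH)₂: [Mg²⁺] = (Ksp/[OH⁻]^2) = 3.64×10⁻¹⁰ mol/L
For MgF₂: [Mg²⁺] = (Ksp/[F⁻]^2) = 5.91×10⁻⁹ mol/L
Mg(OH)₂ requires the lower [Mg²⁺], so it precipitates first.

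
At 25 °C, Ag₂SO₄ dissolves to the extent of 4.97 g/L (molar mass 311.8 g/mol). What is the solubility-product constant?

Convert to molarity: s = 4.97 / 311.8 = 1.5940×10⁻² mol/L
Ag₂SO₄(s) ⇌ 2 Ag⁺(aq) + SO₄²⁻(aq)
With molar solubility s: [Ag⁺] = 2s, [SO₄²⁻] = s.
Ksp = [Ag⁺]^2[SO₄²⁻] = (2s)^2 · s = 4s^3
Ksp = 4 × (1.5940×10⁻²)^3 = 1.62×10⁻⁵

Ksp = 1.62×10⁻⁵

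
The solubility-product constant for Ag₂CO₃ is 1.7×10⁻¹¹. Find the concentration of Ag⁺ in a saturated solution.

Ag₂CO₃(s) ⇌ 2 Ag⁺(aq) + CO₃²⁻(aq)
If s mol/L of Ag₂CO₃ dissolves, [Ag⁺] = 2s and [CO₃²⁻] = s.
Ksp = [Ag⁺]^2[CO₃²⁻] = (2s)^2 · s = 4s^3 = 1.7×10⁻¹¹
s = 1.6×10⁻⁴ M
[Ag⁺] = 2s = 3.2×10⁻⁴ M

3.2×10⁻⁴ M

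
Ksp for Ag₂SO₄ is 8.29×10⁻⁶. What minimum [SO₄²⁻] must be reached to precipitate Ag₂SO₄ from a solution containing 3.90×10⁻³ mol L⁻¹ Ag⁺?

0.545 M

A salt starts to precipitate once the ion product Q reaches its Ksp.
Ag₂SO₄(s) ⇌ 2 Ag⁺(aq) + SO₄²⁻(aq)
Ksp = [Ag⁺]^2[SO₄²⁻] = [SO₄²⁻](3.90×10⁻³)^2
[SO₄²⁻] = 8.29×10⁻⁶ / (3.90×10⁻³)^2 = 0.545
[SO₄²⁻] = 0.545 mol L⁻¹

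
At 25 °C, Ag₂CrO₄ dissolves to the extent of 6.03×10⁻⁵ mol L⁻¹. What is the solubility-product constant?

Ag₂CrO₄(s) ⇌ 2 Ag⁺(aq) + CrO₄²⁻(aq)
Call the molar solubility s, so that [Ag⁺] = 2s and [CrO₄²⁻] = s.
Ksp = [Ag⁺]^2[CrO₄²⁻] = (2s)^2 · s = 4s^3
Ksp = 4 × (6.03×10⁻⁵)^3 = 8.77×10⁻¹³

Ksp = 8.77×10⁻¹³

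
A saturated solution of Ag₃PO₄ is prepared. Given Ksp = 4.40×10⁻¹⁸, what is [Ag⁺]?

Ag₃PO₄(s) ⇌ 3 Ag⁺(aq) + PO₄³⁻(aq)
If s mol/L of Ag₃PO₄ dissolves, [Ag⁺] = 3s and [PO₄³⁻] = s.
Ksp = [Ag⁺]^3[PO₄³⁻] = (3s)^3 · s = 27s^4 = 4.40×10⁻¹⁸
s = 2.01×10⁻⁵ mol/L
[Ag⁺] = 3s = 6.03×10⁻⁵ mol/L

6.03×10⁻⁵ M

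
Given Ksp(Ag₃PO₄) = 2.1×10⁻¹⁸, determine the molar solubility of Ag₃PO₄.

Ag₃PO₄(s) ⇌ 3 Ag⁺(aq) + PO₄³⁻(aq)
If s mol/L of Ag₃PO₄ dissolves, [Ag⁺] = 3s and [PO₄³⁻] = s.
Ksp = [Ag⁺]^3[PO₄³⁻] = (3s)^3 · s = 27s^4
27s^4 = 2.1×10⁻¹⁸  ⇒  s^4 = 7.8×10⁻²⁰
Taking the 4th root, s = 1.7×10⁻⁵ mol/L.

1.7×10⁻⁵ M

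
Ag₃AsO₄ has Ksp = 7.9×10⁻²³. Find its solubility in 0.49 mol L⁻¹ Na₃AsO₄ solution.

1.8×10⁻⁸ M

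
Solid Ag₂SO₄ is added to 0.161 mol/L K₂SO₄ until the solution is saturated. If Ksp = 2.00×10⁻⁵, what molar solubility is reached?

5.57×10⁻³ M

Ag₂SO₄(s) ⇌ 2 Ag⁺(aq) + SO₄²⁻(aq)
The solution already contains SO₄²⁻ at 0.161 mol/L. Let s be the molar solubility of Ag₂SO₄.
[SO₄²⁻] ≈ 0.161 mol/L (common ion dominates); [Ag⁺] = 2s.
Ksp = [Ag⁺]^2[SO₄²⁻] = (2s)^2(0.161)
(2s)^2 = 2.00×10⁻⁵ / (0.161) = 1.24×10⁻⁴
s = 5.57×10⁻³ mol/L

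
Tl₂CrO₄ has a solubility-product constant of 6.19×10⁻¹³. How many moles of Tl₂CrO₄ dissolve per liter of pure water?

Tl₂CrO₄(s) ⇌ 2 Tl⁺(aq) + CrO₄²⁻(aq)
With molar solubility s: [Tl⁺] = 2s, [CrO₄²⁻] = s.
Ksp = [Tl⁺]^2[CrO₄²⁻] = (2s)^2 · s = 4s^3
4s^3 = 6.19×10⁻¹³  ⇒  s^3 = 1.55×10⁻¹³
s = 5.37×10⁻⁵ mol L⁻¹

5.37×10⁻⁵ M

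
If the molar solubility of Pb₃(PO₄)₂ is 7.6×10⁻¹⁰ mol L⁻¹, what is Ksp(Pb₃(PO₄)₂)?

Ksp = 2.7×10⁻⁴⁴

Pb₃(PO₄)₂(s) ⇌ 3 Pb²⁺(aq) + 2 PO₄³⁻(aq)
If s mol/L of Pb₃(PO₄)₂ dissolves, [Pb²⁺] = 3s and [PO₄³⁻] = 2s.
Ksp = [Pb²⁺]^3[PO₄³⁻]^2 = (3s)^3 · (2s)^2 = 108s^5
Ksp = 108 × (7.6×10⁻¹⁰)^5 = 2.7×10⁻⁴⁴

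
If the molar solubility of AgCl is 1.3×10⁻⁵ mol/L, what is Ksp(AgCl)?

AgCl(s) ⇌ Ag⁺(aq) + Cl⁻(aq)
With molar solubility s: [Ag⁺] = s, [Cl⁻] = s.
Ksp = [Ag⁺][Cl⁻] = s · s = s^2
Ksp = (1.3×10⁻⁵)^2 = 1.7×10⁻¹⁰

Ksp = 1.7×10⁻¹⁰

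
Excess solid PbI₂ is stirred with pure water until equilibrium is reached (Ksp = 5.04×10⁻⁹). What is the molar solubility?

1.08×10⁻³ M

PbI₂(s) ⇌ Pb²⁺(aq) + 2 I⁻(aq)
For each mole of PbI₂ that dissolves per liter, [Pb²⁺] = s and [I⁻] = 2s; let s denote this solubility.
Ksp = [Pb²⁺][I⁻]^2 = s · (2s)^2 = 4s^3
4s^3 = 5.04×10⁻⁹  ⇒  s^3 = 1.26×10⁻⁹
Taking the 3rd root, s = 1.08×10⁻³ mol L⁻¹.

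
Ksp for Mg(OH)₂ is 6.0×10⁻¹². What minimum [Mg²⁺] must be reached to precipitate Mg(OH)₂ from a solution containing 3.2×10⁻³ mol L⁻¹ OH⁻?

5.9×10⁻⁷ M

A salt starts to precipitate once the ion product Q reaches its Ksp.
Mg(OH)₂(s) ⇌ Mg²⁺(aq) + 2 OH⁻(aq)
Ksp = [Mg²⁺][OH⁻]^2 = [Mg²⁺](3.2×10⁻³)^2
[Mg²⁺] = 6.0×10⁻¹² / (3.2×10⁻³)^2 = 5.9×10⁻⁷
[Mg²⁺] = 5.9×10⁻⁷ mol L⁻¹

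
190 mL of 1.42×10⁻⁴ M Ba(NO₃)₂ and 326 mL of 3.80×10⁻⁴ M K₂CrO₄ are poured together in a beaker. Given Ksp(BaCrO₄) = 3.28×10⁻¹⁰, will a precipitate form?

After mixing, V = 190 mL + 326 mL = 516 mL.
[Ba²⁺] = (1.42×10⁻⁴)(190)/516 = 5.23×10⁻⁵ M
[CrO₄²⁻] = (3.80×10⁻⁴)(326)/516 = 2.40×10⁻⁴ M
Q = [Ba²⁺][CrO₄²⁻] = 1.26×10⁻⁸
Since Q (1.26×10⁻⁸) exceeds Ksp (3.28×10⁻¹⁰), BaCrO₄ will precipitate.

Yes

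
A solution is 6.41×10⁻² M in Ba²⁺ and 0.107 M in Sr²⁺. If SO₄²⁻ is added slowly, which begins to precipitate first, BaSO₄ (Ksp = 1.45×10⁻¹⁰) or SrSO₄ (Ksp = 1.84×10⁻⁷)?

BaSO₄

Precipitation begins when Q = Ksp.
For BaSO₄: [SO₄²⁻] = (Ksp/[Ba²⁺]) = 2.26×10⁻⁹ M
For SrSO₄: [SO₄²⁻] = (Ksp/[Sr²⁺]) = 1.72×10⁻⁶ M
Since BaSO₄ needs less SO₄²⁻ to reach saturation, it precipitates first.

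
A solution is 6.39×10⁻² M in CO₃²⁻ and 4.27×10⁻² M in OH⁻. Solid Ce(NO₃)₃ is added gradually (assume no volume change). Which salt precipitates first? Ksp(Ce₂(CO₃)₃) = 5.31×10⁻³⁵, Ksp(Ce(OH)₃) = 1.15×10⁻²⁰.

Ce(OH)₃

Precipitation of each salt begins when its ion product equals Ksp.
For Ce₂(CO₃)₃: [Ce³⁺] = (Ksp/[CO₃²⁻]^3)^(1/2) = 4.51×10⁻¹⁶ M
For Ce(OH)₃: [Ce³⁺] = (Ksp/[OH⁻]^3) = 1.48×10⁻¹⁶ M
The smaller threshold [Ce³⁺] is reached first, so Ce(OH)₃ precipitates first.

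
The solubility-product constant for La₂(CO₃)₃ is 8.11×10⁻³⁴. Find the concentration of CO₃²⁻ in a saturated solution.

La₂(CO₃)₃(s) ⇌ 2 La³⁺(aq) + 3 CO₃²⁻(aq)
Call the molar solubility s, so that [La³⁺] = 2s and [CO₃²⁻] = 3s.
Ksp = [La³⁺]^2[CO₃²⁻]^3 = (2s)^2 · (3s)^3 = 108s^5 = 8.11×10⁻³⁴
s = 9.44×10⁻⁸ M
[CO₃²⁻] = 3s = 2.83×10⁻⁷ M

2.83×10⁻⁷ M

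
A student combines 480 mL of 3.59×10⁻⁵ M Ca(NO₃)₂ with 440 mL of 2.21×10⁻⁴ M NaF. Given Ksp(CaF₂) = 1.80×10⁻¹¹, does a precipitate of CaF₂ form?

No

Total volume after mixing = 480 + 440 = 920 mL.
[Ca²⁺] = (3.59×10⁻⁵)(480)/920 = 1.87×10⁻⁵ M
[F⁻] = (2.21×10⁻⁴)(440)/920 = 1.06×10⁻⁴ M
Q = [Ca²⁺][F⁻]^2 = 2.09×10⁻¹³
Since Q (2.09×10⁻¹³) is less than Ksp (1.80×10⁻¹¹), no CaF₂ precipitates.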